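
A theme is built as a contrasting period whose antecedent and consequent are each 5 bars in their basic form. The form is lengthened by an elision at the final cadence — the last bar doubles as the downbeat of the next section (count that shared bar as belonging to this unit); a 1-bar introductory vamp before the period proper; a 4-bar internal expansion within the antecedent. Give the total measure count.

15 measures

Basic contrasting period: 5 + 5 = 10 bars.
10 (basic form) + 1 (introduction) + 4 (internal expansion) = 15.
The elision shares a bar with the next section but does not change this unit's count.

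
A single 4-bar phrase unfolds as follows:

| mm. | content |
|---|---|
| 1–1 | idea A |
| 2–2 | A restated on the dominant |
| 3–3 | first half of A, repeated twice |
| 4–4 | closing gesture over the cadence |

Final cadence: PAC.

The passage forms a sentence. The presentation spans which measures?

measures 1–2

The presentation of a sentence is the basic idea (m. 1) plus its repetition (measure 2); the presentation is therefore mm. 1–2.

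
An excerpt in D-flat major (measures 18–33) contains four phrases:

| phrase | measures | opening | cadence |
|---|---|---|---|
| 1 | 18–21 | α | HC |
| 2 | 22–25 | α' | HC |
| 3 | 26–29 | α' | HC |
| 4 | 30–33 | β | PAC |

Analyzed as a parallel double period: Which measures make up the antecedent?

In a double period the four phrases pair into a large antecedent (phrases 1–2, ending half cadence) and a large consequent (phrases 3–4, ending perfect authentic cadence). The antecedent spans mm. 18–25.

measures 18–25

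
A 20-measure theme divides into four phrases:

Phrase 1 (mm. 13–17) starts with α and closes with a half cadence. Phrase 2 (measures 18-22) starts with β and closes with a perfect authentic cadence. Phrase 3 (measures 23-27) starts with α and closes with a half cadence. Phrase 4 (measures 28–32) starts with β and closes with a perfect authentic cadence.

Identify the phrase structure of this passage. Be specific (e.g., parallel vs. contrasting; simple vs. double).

The cadence pattern HC–PAC–HC–PAC is weak–strong twice, and phrases 3–4 restate phrases 1–2: a period heard twice, not a double period (which would end weakly at phrase 2).

repeated period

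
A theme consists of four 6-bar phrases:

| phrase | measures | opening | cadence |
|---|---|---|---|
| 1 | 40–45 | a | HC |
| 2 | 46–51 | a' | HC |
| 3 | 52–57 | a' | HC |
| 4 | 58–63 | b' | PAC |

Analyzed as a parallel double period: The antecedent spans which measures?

In a double period the four phrases pair into a large antecedent (phrases 1–2, ending half cadence) and a large consequent (phrases 3–4, ending perfect authentic cadence). The antecedent spans measures 40–51.

measures 40–51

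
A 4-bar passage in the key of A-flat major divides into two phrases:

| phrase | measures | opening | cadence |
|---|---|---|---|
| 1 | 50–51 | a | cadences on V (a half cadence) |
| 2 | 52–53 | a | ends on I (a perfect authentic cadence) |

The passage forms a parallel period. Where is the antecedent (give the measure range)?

measures 50–51

The antecedent is the phrase ending with the weaker cadence (half cadence, phrase 1) and the consequent the one ending more conclusively (perfect authentic cadence, phrase 2); the antecedent is measures 50–51.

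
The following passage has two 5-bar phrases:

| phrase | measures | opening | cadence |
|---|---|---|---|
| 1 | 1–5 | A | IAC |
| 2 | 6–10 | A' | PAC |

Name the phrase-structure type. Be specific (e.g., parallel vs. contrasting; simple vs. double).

Phrase 1 ends with an imperfect authentic cadence (weaker) and phrase 2 with a perfect authentic cadence (stronger): antecedent + consequent = a period.
The two phrases open with the same material (A / A'), so the period is parallel.

parallel period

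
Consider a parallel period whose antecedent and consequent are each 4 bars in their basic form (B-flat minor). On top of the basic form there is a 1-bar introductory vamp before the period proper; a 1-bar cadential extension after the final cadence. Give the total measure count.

Basic parallel period: 4 + 4 = 8 bars.
8 (basic form) + 1 (introduction) + 1 (cadential extension) = 10.

10 measures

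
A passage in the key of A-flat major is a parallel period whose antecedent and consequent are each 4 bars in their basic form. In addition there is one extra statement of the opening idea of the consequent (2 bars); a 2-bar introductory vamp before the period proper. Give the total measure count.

12 measures

Basic parallel period: 4 + 4 = 8 bars.
8 (basic form) + 2 (extra statement) + 2 (introduction) = 12.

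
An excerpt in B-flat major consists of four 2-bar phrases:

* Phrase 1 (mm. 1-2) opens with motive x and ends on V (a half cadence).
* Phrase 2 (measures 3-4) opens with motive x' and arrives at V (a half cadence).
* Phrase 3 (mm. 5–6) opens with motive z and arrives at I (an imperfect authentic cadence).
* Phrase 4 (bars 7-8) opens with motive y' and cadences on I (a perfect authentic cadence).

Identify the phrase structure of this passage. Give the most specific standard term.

Four phrases in two halves: the first half (bars 1–4) ends with a half cadence, the second (bars 5–8) with a perfect authentic cadence — a large antecedent–consequent pair, i.e. a double period.
Phrase 3 begins with different material from phrase 1, making it contrasting.

contrasting double period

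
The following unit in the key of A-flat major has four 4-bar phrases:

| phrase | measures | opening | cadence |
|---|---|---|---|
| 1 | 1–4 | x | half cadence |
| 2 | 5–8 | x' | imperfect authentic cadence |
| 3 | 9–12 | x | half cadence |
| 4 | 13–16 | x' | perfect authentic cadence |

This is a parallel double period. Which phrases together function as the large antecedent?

In a double period the first pair of phrases (ending imperfect authentic cadence) is the large antecedent and the second pair (ending perfect authentic cadence) is the large consequent; the antecedent is phrases 1 and 2.

phrases 1 and 2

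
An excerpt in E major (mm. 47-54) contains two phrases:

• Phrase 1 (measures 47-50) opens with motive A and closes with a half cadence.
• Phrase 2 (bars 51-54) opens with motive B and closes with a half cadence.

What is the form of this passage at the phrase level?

The second phrase closes with a half cadence, which is not stronger than the first phrase's half cadence; without a weak→strong cadential pair there is no antecedent–consequent relationship, so this is a phrase group rather than a period.

phrase group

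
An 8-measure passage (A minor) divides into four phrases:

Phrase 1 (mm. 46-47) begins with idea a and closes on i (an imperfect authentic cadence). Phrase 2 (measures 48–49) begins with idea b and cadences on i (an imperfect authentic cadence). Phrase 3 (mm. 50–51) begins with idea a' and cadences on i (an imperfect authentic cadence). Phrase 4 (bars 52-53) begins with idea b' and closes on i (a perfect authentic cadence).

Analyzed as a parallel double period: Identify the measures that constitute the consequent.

In a double period the four phrases pair into a large antecedent (phrases 1–2, ending imperfect authentic cadence) and a large consequent (phrases 3–4, ending perfect authentic cadence). The consequent spans measures 50-53.

measures 50–53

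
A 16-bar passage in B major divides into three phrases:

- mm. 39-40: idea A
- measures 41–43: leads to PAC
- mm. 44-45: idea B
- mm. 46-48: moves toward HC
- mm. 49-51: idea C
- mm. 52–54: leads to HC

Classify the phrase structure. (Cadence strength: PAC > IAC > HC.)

The final phrase closes with a half cadence, which is not stronger than the preceding half cadence; the 3 phrases lack an overall antecedent–consequent design and so form a phrase group.

phrase group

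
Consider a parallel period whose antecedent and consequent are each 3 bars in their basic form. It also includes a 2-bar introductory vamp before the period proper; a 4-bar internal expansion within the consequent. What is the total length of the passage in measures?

12 measures

Basic parallel period: 3 + 3 = 6 bars.
6 (basic form) + 2 (introduction) + 4 (internal expansion) = 12.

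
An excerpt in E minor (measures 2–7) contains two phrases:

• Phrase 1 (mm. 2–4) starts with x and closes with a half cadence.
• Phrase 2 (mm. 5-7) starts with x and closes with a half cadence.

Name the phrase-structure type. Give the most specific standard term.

Both phrases have the same opening (x) and the same cadence (half cadence): the second is a restatement, not a consequent, so this is a repeated phrase rather than a period.

repeated phrase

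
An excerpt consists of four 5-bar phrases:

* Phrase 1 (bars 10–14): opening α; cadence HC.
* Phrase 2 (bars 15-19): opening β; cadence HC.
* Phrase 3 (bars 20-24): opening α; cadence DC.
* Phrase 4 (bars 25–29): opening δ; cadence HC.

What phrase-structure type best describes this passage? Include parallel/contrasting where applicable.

Phrase 4 ends with a half cadence, no stronger than phrase 2's half cadence, so the four phrases do not form a double period; nor do phrases 3–4 duplicate 1–2, so it is not a repeated period. With no phrase reaching a conclusive cadence, the passage is a phrase group.

phrase group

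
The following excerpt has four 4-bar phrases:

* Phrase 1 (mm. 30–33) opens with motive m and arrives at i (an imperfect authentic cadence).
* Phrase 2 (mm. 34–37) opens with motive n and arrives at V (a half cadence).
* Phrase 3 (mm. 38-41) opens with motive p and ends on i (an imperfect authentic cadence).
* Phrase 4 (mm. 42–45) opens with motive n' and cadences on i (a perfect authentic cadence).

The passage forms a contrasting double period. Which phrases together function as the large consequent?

In a double period the first pair of phrases (ending half cadence) is the large antecedent and the second pair (ending perfect authentic cadence) is the large consequent; the consequent is phrases 3 and 4.

phrases 3 and 4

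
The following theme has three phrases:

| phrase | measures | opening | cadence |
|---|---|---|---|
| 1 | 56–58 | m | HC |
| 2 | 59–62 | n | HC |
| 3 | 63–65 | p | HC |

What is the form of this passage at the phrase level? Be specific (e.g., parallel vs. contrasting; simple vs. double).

phrase group

The final phrase closes with a half cadence, which is not stronger than the preceding half cadence; the 3 phrases lack an overall antecedent–consequent design and so form a phrase group.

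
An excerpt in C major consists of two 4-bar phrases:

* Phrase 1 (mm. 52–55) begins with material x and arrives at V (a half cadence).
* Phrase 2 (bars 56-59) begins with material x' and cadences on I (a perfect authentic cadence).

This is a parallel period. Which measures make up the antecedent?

The phrase ending with the weaker cadence (half cadence) is the antecedent; the one ending more conclusively (perfect authentic cadence) is the consequent. The antecedent is measures 52–55.

measures 52–55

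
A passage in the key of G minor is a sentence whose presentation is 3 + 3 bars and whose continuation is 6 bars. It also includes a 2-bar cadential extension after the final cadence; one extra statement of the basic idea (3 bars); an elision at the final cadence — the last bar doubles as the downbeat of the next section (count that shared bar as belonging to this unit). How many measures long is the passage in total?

17 measures

Basic sentence: 3 + 3 + 6 = 12 bars.
12 (basic form) + 2 (cadential extension) + 3 (extra statement) = 17.
The elision shares a bar with the next section but does not change this unit's count.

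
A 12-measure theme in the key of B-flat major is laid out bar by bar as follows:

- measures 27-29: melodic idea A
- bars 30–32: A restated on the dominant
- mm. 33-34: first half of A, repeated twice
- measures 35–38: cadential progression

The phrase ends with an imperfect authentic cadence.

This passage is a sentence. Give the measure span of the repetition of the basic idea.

measures 30–32

The presentation of a sentence is the basic idea (mm. 27–29) plus its repetition (measures 30–32); the repetition of the basic idea is therefore mm. 30-32.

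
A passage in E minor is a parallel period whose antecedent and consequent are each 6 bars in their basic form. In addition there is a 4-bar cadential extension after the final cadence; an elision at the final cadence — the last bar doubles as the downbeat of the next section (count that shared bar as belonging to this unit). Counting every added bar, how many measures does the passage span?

16 measures

Basic parallel period: 6 + 6 = 12 bars.
12 (basic form) + 4 (cadential extension) = 16.
The elision shares a bar with the next section but does not change this unit's count.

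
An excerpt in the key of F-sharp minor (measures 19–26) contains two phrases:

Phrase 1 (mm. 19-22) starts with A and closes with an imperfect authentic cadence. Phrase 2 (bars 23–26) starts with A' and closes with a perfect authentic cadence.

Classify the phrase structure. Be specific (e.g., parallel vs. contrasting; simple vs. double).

Phrase 1 ends with an imperfect authentic cadence (weaker) and phrase 2 with a perfect authentic cadence (stronger): antecedent + consequent = a period.
The two phrases open with the same material (A / A'), so the period is parallel.

parallel period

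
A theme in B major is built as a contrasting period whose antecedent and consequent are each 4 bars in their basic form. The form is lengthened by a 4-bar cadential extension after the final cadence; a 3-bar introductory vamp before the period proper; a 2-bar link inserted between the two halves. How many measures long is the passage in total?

Basic contrasting period: 4 + 4 = 8 bars.
8 (basic form) + 4 (cadential extension) + 3 (introduction) + 2 (link) = 17.

17 measures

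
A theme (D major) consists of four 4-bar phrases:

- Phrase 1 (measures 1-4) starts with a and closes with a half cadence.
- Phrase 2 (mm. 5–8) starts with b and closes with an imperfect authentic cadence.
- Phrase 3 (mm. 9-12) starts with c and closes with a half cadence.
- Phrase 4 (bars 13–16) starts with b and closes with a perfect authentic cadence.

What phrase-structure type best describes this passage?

contrasting double period

Four phrases in two halves: the first half (mm. 1–8) ends with an imperfect authentic cadence, the second (measures 9–16) with a perfect authentic cadence — a large antecedent–consequent pair, i.e. a double period.
Phrase 3 begins with different material from phrase 1, making it contrasting.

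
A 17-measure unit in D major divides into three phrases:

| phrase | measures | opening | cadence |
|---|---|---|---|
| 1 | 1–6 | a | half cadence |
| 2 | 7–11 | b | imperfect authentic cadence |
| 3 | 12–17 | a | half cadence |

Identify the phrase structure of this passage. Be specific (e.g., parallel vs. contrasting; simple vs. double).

The final phrase closes with a half cadence, which is not stronger than the preceding imperfect authentic cadence; the 3 phrases lack an overall antecedent–consequent design and so form a phrase group.

phrase group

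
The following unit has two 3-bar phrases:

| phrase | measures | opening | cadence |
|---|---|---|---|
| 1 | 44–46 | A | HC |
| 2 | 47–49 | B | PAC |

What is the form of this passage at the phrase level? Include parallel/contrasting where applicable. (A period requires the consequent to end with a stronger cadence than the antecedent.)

Phrase 1 ends with a half cadence (weaker) and phrase 2 with a perfect authentic cadence (stronger): antecedent + consequent = a period.
The two phrases open with different material (A / B), so the period is contrasting.

contrasting period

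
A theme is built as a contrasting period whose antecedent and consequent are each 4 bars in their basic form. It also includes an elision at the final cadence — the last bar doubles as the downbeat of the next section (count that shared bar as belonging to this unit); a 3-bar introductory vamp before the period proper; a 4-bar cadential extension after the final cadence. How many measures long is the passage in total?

Basic contrasting period: 4 + 4 = 8 bars.
8 (basic form) + 3 (introduction) + 4 (cadential extension) = 15.
The elision shares a bar with the next section but does not change this unit's count.

15 measures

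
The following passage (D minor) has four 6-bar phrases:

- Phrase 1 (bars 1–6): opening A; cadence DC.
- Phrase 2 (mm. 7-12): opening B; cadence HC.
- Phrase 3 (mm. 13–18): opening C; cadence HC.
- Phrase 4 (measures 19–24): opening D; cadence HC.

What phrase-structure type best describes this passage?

Phrase 4 ends with a half cadence, no stronger than phrase 2's half cadence, so the four phrases do not form a double period; nor do phrases 3–4 duplicate 1–2, so it is not a repeated period. With no phrase reaching a conclusive cadence, the passage is a phrase group.

phrase group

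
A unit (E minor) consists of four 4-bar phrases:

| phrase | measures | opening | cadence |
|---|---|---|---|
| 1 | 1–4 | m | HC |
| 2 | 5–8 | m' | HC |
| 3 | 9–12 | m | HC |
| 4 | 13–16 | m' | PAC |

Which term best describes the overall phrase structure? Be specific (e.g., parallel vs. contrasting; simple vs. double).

parallel double period

Four phrases in two halves: the first half (measures 1–8) ends with a half cadence, the second (mm. 9–16) with a perfect authentic cadence — a large antecedent–consequent pair, i.e. a double period.
Phrase 3 begins with the same material as phrase 1, making it parallel.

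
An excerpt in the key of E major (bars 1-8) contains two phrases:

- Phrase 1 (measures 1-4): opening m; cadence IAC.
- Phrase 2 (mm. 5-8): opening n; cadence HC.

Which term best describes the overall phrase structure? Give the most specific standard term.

phrase group

The second phrase closes with a half cadence, which is not stronger than the first phrase's imperfect authentic cadence; without a weak→strong cadential pair there is no antecedent–consequent relationship, so this is a phrase group rather than a period.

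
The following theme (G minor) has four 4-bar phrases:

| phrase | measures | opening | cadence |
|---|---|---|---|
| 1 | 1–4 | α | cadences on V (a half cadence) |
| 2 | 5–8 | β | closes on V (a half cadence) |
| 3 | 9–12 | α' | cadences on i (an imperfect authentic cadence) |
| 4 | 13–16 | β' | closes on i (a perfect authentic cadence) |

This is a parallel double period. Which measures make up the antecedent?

measures 1–8

In a double period the first pair of phrases (ending half cadence) is the large antecedent and the second pair (ending perfect authentic cadence) is the large consequent; the antecedent is measures 1–8.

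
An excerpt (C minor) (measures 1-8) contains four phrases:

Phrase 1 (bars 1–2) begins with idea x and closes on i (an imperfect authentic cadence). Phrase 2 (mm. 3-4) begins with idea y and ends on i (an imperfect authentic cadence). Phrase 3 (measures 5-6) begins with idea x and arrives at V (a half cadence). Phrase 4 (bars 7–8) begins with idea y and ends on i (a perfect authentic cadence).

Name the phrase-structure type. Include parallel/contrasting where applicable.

parallel double period

Four phrases in two halves: the first half (mm. 1–4) ends with an imperfect authentic cadence, the second (mm. 5-8) with a perfect authentic cadence — a large antecedent–consequent pair, i.e. a double period.
Phrase 3 begins with the same material as phrase 1, making it parallel.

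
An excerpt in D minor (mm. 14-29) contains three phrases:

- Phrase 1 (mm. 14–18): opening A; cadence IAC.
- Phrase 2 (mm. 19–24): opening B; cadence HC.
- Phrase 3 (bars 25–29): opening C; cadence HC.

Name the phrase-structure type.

The final phrase closes with a half cadence, which is not stronger than the preceding half cadence; the 3 phrases lack an overall antecedent–consequent design and so form a phrase group.

phrase group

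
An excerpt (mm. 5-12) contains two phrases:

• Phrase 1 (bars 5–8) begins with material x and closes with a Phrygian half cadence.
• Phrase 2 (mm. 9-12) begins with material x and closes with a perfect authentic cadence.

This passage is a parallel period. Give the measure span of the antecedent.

measures 5–8

The antecedent is the phrase ending with the weaker cadence (Phrygian half cadence, phrase 1) and the consequent the one ending more conclusively (perfect authentic cadence, phrase 2); the antecedent is bars 5–8.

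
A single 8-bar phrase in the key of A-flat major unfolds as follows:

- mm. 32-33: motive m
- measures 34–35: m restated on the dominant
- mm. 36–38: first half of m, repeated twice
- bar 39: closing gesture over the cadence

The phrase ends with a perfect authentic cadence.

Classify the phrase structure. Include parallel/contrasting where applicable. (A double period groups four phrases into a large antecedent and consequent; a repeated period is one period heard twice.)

Basic idea (bars 32–33) + its repetition (measures 34–35) form the presentation; fragmentation and cadence (bars 36-39) form the continuation — the 8-bar whole is a sentence.

sentence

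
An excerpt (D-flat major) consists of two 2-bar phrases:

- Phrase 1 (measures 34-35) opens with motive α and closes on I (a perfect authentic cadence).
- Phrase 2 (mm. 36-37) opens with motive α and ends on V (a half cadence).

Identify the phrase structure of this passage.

The second phrase closes with a half cadence, which is not stronger than the first phrase's perfect authentic cadence; without a weak→strong cadential pair there is no antecedent–consequent relationship, so this is a phrase group rather than a period.

phrase group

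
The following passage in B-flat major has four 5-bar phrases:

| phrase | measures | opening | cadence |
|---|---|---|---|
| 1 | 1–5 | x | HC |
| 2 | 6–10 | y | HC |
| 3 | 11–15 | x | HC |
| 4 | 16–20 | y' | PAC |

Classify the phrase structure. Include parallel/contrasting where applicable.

Four phrases in two halves: the first half (mm. 1–10) ends with a half cadence, the second (mm. 11–20) with a perfect authentic cadence — a large antecedent–consequent pair, i.e. a double period.
Phrase 3 begins with the same material as phrase 1, making it parallel.

parallel double period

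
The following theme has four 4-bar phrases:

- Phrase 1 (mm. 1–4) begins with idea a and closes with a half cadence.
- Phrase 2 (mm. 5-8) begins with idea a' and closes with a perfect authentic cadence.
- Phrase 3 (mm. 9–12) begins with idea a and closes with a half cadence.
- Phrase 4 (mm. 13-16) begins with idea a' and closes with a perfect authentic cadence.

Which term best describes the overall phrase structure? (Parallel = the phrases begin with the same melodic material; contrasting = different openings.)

The cadence pattern HC–PAC–HC–PAC is weak–strong twice, and phrases 3–4 restate phrases 1–2: a period heard twice, not a double period (which would end weakly at phrase 2).

repeated period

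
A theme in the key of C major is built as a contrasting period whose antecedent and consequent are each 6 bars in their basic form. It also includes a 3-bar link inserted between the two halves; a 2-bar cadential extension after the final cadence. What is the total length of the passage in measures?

17 measures

Basic contrasting period: 6 + 6 = 12 bars.
12 (basic form) + 3 (link) + 2 (cadential extension) = 17.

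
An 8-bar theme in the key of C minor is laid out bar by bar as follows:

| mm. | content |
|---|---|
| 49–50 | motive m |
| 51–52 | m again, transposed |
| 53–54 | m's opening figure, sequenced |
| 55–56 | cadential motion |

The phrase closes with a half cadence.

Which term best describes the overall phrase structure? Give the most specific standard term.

Basic idea (bars 49–50) + its repetition (mm. 51–52) form the presentation; fragmentation and cadence (bars 53-56) form the continuation — the 8-bar whole is a sentence.

sentence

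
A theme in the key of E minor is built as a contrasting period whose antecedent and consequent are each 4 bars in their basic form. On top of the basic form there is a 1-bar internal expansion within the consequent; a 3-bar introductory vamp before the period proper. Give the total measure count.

12 measures

Basic contrasting period: 4 + 4 = 8 bars.
8 (basic form) + 1 (internal expansion) + 3 (introduction) = 12.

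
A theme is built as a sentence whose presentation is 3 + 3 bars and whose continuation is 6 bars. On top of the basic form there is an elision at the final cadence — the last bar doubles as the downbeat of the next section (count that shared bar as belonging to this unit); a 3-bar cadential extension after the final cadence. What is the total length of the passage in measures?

15 measures

Basic sentence: 3 + 3 + 6 = 12 bars.
12 (basic form) + 3 (cadential extension) = 15.
The elision shares a bar with the next section but does not change this unit's count.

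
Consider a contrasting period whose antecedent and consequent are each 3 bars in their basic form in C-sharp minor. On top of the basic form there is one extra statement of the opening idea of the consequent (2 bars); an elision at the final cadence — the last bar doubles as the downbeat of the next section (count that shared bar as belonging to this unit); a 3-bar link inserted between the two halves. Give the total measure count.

11 measures

Basic contrasting period: 3 + 3 = 6 bars.
6 (basic form) + 2 (extra statement) + 3 (link) = 11.
The elision shares a bar with the next section but does not change this unit's count.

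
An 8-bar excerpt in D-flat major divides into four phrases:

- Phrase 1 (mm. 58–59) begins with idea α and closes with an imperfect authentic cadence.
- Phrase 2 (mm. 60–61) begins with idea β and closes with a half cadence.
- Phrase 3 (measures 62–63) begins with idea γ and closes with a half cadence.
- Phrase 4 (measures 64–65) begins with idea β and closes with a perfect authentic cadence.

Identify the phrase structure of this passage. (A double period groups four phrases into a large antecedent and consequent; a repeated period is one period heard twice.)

Four phrases in two halves: the first half (mm. 58–61) ends with a half cadence, the second (mm. 62-65) with a perfect authentic cadence — a large antecedent–consequent pair, i.e. a double period.
Phrase 3 begins with different material from phrase 1, making it contrasting.

contrasting double period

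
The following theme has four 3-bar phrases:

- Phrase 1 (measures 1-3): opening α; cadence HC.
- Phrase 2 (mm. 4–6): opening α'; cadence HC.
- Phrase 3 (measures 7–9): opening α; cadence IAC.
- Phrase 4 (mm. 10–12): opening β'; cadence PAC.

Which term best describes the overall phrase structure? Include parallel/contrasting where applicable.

parallel double period

Four phrases in two halves: the first half (mm. 1-6) ends with a half cadence, the second (bars 7–12) with a perfect authentic cadence — a large antecedent–consequent pair, i.e. a double period.
Phrase 3 begins with the same material as phrase 1, making it parallel.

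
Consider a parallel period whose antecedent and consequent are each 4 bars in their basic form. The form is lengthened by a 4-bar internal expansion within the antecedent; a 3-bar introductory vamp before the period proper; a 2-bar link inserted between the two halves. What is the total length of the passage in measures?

Basic parallel period: 4 + 4 = 8 bars.
8 (basic form) + 4 (internal expansion) + 3 (introduction) + 2 (link) = 17.

17 measures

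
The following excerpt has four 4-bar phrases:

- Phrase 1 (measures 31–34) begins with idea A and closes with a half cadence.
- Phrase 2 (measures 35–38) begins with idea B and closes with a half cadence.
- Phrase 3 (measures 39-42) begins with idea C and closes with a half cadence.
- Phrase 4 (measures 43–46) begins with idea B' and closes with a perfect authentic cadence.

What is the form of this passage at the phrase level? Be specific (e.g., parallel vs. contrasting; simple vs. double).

contrasting double period

Four phrases in two halves: the first half (mm. 31-38) ends with a half cadence, the second (bars 39–46) with a perfect authentic cadence — a large antecedent–consequent pair, i.e. a double period.
Phrase 3 begins with different material from phrase 1, making it contrasting.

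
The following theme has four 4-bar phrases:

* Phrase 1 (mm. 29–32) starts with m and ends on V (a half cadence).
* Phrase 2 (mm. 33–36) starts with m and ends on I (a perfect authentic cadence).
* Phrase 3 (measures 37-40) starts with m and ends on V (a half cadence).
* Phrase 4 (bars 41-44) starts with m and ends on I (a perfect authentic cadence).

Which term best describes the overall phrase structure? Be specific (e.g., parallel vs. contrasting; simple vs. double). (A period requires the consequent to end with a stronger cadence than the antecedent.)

The cadence pattern HC–PAC–HC–PAC is weak–strong twice, and phrases 3–4 restate phrases 1–2: a period heard twice, not a double period (which would end weakly at phrase 2).

repeated period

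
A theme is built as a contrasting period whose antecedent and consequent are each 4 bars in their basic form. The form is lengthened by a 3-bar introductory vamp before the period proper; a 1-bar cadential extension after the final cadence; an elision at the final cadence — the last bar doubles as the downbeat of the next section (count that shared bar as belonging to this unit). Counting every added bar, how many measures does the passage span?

12 measures

Basic contrasting period: 4 + 4 = 8 bars.
8 (basic form) + 3 (introduction) + 1 (cadential extension) = 12.
The elision shares a bar with the next section but does not change this unit's count.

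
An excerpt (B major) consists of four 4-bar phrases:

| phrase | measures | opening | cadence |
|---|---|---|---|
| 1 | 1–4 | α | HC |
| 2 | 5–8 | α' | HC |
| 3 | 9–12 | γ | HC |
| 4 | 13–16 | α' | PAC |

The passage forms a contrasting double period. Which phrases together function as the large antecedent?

phrases 1 and 2

In a double period the first pair of phrases (ending half cadence) is the large antecedent and the second pair (ending perfect authentic cadence) is the large consequent; the antecedent is phrases 1 and 2.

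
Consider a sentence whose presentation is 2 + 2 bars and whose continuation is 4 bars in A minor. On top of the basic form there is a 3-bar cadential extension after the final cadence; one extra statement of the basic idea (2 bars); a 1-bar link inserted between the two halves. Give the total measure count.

Basic sentence: 2 + 2 + 4 = 8 bars.
8 (basic form) + 3 (cadential extension) + 2 (extra statement) + 1 (link) = 14.

14 measures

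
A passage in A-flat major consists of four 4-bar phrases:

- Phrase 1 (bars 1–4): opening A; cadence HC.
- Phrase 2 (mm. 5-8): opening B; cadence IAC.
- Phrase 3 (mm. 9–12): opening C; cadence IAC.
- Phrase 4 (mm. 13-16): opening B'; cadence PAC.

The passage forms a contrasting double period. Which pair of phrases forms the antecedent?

phrases 1 and 2

In a double period the first pair of phrases (ending imperfect authentic cadence) is the large antecedent and the second pair (ending perfect authentic cadence) is the large consequent; the antecedent is phrases 1 and 2.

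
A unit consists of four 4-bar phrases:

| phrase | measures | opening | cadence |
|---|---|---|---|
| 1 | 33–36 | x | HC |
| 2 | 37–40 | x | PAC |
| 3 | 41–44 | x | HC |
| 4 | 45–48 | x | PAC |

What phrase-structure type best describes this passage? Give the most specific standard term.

The cadence pattern HC–PAC–HC–PAC is weak–strong twice, and phrases 3–4 restate phrases 1–2: a period heard twice, not a double period (which would end weakly at phrase 2).

repeated period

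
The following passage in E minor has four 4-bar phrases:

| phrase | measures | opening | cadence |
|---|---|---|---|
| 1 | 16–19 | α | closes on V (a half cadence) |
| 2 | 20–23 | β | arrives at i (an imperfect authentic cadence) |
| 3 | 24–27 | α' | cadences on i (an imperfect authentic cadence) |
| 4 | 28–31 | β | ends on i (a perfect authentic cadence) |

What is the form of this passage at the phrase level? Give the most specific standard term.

Four phrases in two halves: the first half (mm. 16–23) ends with an imperfect authentic cadence, the second (bars 24-31) with a perfect authentic cadence — a large antecedent–consequent pair, i.e. a double period.
Phrase 3 begins with the same material as phrase 1, making it parallel.

parallel double period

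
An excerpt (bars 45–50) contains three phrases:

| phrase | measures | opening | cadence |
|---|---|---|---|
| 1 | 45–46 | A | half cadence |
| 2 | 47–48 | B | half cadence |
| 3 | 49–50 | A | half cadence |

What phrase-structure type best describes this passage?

The final phrase closes with a half cadence, which is not stronger than the preceding half cadence; the 3 phrases lack an overall antecedent–consequent design and so form a phrase group.

phrase group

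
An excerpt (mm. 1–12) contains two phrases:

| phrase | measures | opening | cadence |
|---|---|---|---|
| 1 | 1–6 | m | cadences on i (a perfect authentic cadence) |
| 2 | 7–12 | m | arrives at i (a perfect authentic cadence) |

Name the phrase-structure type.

Both phrases have the same opening (m) and the same cadence (perfect authentic cadence): the second is a restatement, not a consequent, so this is a repeated phrase rather than a period.

repeated phrase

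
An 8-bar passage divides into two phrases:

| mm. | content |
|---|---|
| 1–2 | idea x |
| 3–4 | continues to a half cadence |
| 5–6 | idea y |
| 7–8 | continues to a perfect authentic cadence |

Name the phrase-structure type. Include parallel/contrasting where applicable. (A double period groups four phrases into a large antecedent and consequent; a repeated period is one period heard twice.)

contrasting period

Phrase 1 ends with a half cadence (weaker) and phrase 2 with a perfect authentic cadence (stronger): antecedent + consequent = a period.
The two phrases open with different material (x / y), so the period is contrasting.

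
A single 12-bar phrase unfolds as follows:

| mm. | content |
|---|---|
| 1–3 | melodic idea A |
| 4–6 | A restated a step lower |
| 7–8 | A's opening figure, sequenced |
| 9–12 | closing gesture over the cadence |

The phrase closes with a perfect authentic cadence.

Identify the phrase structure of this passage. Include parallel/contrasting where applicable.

sentence

Basic idea (mm. 1-3) + its repetition (measures 4–6) form the presentation; fragmentation and cadence (mm. 7–12) form the continuation — the 12-bar whole is a sentence.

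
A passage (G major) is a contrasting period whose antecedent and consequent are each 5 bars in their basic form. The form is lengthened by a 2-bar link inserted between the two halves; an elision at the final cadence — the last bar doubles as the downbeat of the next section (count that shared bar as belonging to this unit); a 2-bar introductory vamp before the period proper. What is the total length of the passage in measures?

Basic contrasting period: 5 + 5 = 10 bars.
10 (basic form) + 2 (link) + 2 (introduction) = 14.
The elision shares a bar with the next section but does not change this unit's count.

14 measures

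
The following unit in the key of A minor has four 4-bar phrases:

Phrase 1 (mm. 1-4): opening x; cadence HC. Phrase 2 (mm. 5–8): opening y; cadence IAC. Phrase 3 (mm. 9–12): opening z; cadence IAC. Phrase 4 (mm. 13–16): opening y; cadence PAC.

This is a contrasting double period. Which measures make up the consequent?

In a double period the first pair of phrases (ending imperfect authentic cadence) is the large antecedent and the second pair (ending perfect authentic cadence) is the large consequent; the consequent is measures 9–16.

measures 9–16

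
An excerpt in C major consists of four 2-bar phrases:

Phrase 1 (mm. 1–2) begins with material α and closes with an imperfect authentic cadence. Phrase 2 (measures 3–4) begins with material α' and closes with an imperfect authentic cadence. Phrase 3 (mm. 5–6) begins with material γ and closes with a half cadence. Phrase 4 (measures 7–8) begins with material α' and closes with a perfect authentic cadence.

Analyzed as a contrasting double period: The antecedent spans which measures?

In a double period the four phrases pair into a large antecedent (phrases 1–2, ending imperfect authentic cadence) and a large consequent (phrases 3–4, ending perfect authentic cadence). The antecedent spans measures 1–4.

measures 1–4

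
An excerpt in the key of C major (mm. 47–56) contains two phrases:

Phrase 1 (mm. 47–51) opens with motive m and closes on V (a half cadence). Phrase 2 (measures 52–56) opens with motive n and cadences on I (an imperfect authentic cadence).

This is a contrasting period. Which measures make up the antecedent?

measures 47–51

The phrase ending with the weaker cadence (half cadence) is the antecedent; the one ending more conclusively (imperfect authentic cadence) is the consequent. The antecedent is measures 47–51.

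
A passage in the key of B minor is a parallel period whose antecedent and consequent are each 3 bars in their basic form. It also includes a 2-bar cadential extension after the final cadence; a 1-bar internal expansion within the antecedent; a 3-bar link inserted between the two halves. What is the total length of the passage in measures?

12 measures

Basic parallel period: 3 + 3 = 6 bars.
6 (basic form) + 2 (cadential extension) + 1 (internal expansion) + 3 (link) = 12.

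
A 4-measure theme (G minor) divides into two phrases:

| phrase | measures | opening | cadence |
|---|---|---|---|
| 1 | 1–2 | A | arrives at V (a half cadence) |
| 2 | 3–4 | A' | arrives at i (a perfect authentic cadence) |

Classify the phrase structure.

parallel period

Phrase 1 ends with a half cadence (weaker) and phrase 2 with a perfect authentic cadence (stronger): antecedent + consequent = a period.
The two phrases open with the same material (A / A'), so the period is parallel.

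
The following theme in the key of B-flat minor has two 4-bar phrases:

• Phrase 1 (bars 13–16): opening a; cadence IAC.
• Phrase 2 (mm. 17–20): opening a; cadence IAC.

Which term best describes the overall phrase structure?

repeated phrase

Both phrases have the same opening (a) and the same cadence (imperfect authentic cadence): the second is a restatement, not a consequent, so this is a repeated phrase rather than a period.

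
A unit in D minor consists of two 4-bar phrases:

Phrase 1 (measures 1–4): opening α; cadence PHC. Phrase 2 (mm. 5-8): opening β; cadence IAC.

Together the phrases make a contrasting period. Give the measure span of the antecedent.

measures 1–4

The phrase ending with the weaker cadence (Phrygian half cadence) is the antecedent; the one ending more conclusively (imperfect authentic cadence) is the consequent. The antecedent is measures 1–4.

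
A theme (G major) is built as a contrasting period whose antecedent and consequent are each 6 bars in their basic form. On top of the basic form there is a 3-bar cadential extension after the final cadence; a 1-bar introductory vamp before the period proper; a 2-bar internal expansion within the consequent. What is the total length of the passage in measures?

Basic contrasting period: 6 + 6 = 12 bars.
12 (basic form) + 3 (cadential extension) + 1 (introduction) + 2 (internal expansion) = 18.

18 measures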